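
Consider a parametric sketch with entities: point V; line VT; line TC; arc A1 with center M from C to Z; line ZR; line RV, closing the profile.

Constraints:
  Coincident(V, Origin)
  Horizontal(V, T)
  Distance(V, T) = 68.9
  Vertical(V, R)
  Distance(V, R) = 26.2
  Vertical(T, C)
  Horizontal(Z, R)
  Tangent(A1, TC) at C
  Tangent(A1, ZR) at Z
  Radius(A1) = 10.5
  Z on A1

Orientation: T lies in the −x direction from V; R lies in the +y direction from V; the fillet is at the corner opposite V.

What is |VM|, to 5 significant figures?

60.474

VR is vertical with |VR| = 26.2 and R on the +y side, so R = (0.0000, 26.200). The virtual corner opposite V is at (-68.900, 26.200). A1 meets TC tangentially, so MC is at right angles to TC and since A1 is tangent to ZR there, MZ ⟂ ZR, with radius 10.5, so the center M sits 10.5 in from both sides at M = (-58.400, 15.700). Then |VM| = |M − V| = 60.474.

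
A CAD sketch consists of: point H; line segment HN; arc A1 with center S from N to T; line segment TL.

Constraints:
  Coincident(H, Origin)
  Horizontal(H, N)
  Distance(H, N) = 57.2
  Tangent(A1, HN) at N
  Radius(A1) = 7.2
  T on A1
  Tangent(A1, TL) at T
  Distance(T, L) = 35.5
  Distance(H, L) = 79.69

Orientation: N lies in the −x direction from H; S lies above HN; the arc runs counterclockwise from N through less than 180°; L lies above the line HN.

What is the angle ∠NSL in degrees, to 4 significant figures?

162.9°

Checks: ∠(SN, NH) = 90.00° ✓; |ST| = 7.200 ✓; ∠(ST, TL) = 90.00° ✓; |TL| = 35.50 ✓; |HL| = 79.69 ✓.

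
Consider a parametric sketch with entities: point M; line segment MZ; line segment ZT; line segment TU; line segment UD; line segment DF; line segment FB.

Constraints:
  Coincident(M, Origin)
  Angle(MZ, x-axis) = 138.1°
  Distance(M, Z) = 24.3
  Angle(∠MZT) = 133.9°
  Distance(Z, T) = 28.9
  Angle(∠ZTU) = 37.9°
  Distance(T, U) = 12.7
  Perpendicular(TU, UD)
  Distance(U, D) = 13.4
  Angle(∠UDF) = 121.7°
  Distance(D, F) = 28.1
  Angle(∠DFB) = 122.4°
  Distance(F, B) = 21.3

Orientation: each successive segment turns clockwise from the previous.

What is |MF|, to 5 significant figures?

59.700

TU is perpendicular to UD, so UD runs at -140.10°; with |UD| = 13.4, D = (-21.229, 26.772). ∠UDF = 121.7° gives DF at 161.60° from the x-axis; with |DF| = 28.1, F = (-47.892, 35.642). Then |MF| = |F − M| = 59.700.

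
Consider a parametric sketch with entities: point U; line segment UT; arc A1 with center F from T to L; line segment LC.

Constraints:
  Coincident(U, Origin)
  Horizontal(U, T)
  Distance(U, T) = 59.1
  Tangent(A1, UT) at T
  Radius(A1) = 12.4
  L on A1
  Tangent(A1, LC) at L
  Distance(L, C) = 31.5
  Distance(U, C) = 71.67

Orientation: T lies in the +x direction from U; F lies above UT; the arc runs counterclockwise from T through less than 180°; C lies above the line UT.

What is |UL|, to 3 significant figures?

72.4

Checks: U = (0.00, 0.00) ✓; |FL| = 12.40 ✓; ∠(FL, LC) = 90.00° ✓; |LC| = 31.50 ✓; |UC| = 71.67 ✓.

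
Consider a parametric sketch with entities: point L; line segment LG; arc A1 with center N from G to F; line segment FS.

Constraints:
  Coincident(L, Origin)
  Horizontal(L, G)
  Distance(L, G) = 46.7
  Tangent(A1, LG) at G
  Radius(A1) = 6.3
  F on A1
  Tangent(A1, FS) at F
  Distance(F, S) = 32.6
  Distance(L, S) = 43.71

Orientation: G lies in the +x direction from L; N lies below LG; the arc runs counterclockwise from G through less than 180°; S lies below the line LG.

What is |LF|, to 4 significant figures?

41.10

Checks: |NF| = 6.300 ✓; ∠(NF, FS) = 90.00° ✓; |FS| = 32.60 ✓; |LS| = 43.71 ✓.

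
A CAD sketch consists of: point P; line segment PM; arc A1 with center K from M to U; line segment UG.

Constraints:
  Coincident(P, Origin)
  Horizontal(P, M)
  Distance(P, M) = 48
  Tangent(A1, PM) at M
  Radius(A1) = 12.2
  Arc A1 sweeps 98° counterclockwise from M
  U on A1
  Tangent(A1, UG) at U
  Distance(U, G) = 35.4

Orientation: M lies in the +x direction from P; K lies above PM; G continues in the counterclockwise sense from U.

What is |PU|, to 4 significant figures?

61.67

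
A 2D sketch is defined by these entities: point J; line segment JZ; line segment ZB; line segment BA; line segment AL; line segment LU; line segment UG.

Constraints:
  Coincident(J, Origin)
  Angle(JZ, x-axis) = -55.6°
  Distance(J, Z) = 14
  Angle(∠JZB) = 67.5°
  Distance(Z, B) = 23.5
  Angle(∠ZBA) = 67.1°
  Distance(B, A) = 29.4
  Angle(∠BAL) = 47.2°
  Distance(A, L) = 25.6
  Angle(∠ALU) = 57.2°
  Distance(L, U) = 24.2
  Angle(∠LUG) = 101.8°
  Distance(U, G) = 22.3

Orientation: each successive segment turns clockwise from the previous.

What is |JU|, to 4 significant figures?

20.87

J is at the origin; JZ runs at -55.6° with length 14.0, so Z = (7.910, -11.55). ∠JZB = 67.5° gives ZB at -168.1° from the x-axis; with |ZB| = 23.5, B = (-15.09, -16.40). ∠ZBA = 67.1° gives BA at 79.00° from the x-axis; with |BA| = 29.4, A = (-9.476, 12.46). ∠BAL = 47.2° gives AL at -53.80° from the x-axis; with |AL| = 25.6, L = (5.644, -8.196). ∠ALU = 57.2° gives LU at -176.6° from the x-axis; with |LU| = 24.2, U = (-18.51, -9.631). Then |JU| = |U − J| = 20.87.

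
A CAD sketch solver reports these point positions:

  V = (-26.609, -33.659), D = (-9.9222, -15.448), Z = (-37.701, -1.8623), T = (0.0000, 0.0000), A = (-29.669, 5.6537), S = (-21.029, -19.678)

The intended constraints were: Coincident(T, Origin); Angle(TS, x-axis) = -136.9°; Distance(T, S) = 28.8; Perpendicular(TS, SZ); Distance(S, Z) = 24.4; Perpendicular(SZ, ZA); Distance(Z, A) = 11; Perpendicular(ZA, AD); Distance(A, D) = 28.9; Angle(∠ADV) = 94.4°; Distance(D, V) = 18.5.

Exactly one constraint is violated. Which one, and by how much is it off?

Distance(D, V) = 18.5 — off by 6.20.

T = (0.00, 0.00) ✓; TS at -136.9° ✓; |TS| = 28.80 ✓; ∠(TS, SZ) = 90.00° ✓; |SZ| = 24.40 ✓; ∠(SZ, ZA) = 90.00° ✓; |ZA| = 11.00 ✓; ∠(ZA, AD) = 90.00° ✓; |AD| = 28.90 ✓; ∠ADV = 94.40° ✓; |DV| = 24.70 ✗.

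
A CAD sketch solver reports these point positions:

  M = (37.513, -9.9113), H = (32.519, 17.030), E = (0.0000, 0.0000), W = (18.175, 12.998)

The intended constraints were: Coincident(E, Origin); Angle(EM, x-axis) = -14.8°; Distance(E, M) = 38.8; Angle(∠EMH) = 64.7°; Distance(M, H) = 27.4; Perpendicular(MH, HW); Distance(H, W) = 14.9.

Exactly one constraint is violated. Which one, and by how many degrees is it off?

Perpendicular(MH, HW) — off by 5.20°.

E = (0.00, 0.00) ✓; EM at -14.80° ✓; |EM| = 38.80 ✓; ∠EMH = 64.70° ✓; |MH| = 27.40 ✓; ∠(MH, HW) = 95.20° ✗; |HW| = 14.90 ✓.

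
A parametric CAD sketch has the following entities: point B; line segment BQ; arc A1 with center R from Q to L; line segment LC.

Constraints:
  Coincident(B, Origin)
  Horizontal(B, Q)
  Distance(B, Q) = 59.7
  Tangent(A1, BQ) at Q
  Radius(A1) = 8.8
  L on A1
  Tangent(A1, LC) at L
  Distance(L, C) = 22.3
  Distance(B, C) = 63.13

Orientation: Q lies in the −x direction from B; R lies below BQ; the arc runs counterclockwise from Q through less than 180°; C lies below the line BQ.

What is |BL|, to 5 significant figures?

68.357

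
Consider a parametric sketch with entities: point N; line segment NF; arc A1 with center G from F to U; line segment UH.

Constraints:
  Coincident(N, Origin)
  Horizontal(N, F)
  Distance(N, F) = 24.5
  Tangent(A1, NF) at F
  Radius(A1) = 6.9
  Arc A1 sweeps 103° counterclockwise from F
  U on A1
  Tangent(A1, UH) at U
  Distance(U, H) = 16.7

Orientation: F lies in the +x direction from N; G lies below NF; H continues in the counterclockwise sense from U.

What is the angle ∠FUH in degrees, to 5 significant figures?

128.50°

On A1, F sits at bearing 90° from G; a 103° counterclockwise sweep puts U at bearing 193°, so U = G + 6.9·(cos 193°, sin 193°) = (17.777, -8.4522). A1 meets UH tangentially, so GU is at right angles to UH, so UH runs along (−sin 193°, cos 193°); with |UH| = 16.7, H = (21.534, -24.724). Then cos ∠FUH = UF·UH / (|UF||UH|), giving 128.50°.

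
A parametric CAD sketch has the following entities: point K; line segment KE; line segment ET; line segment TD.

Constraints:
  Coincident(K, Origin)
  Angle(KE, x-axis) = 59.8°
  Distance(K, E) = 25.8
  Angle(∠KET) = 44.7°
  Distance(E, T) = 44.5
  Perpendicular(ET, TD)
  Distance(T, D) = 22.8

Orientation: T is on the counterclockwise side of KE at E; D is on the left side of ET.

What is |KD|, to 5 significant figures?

26.572

K is at the origin; KE runs at 59.8° with length 25.8, so E = 25.8·(cos 59.8°, sin 59.8°) = (12.978, 22.298). ∠KET = 44.7°, so ET runs at 59.8° + (180° − 44.7°) = 195.10° from the x-axis; with |ET| = 44.5, T = E + 44.5·(cos 195.10°, sin 195.10°) = (-29.986, 10.706). ET ⟂ TD; with |TD| = 22.8 on the left of ET, D = T + 22.8·(0.26050, -0.96547) = (-24.046, -11.307). Then |KD| = |D − K| = 26.572.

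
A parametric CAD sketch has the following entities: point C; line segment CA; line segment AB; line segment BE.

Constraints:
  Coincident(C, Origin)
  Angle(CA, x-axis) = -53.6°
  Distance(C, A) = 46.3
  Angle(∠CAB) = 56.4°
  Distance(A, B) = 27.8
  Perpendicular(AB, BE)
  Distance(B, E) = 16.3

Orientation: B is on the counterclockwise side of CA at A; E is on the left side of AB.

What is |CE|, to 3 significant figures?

22.4

∠CAB = 56.4°, so AB runs at -53.6° + (180° − 56.4°) = 70.0° from the x-axis; with |AB| = 27.8, B = A + 27.8·(cos 70.0°, sin 70.0°) = (37.0, -11.1). The perpendicularity gives BE at right angles to AB; with |BE| = 16.3 on the left of AB, E = B + 16.3·(-0.940, 0.342) = (21.7, -5.57). Then |CE| = |E − C| = 22.4.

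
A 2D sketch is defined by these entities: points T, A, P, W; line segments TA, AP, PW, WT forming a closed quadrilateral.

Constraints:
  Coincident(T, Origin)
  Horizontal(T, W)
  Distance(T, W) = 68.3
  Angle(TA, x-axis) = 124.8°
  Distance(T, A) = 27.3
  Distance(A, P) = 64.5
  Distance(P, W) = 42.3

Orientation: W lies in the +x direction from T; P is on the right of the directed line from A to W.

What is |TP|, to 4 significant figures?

38.30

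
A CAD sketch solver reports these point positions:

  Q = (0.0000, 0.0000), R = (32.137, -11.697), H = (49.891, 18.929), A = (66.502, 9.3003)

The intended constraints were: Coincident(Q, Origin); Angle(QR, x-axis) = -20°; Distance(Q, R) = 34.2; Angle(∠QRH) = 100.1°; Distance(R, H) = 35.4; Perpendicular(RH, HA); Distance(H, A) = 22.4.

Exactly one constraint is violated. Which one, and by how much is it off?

Distance(H, A) = 22.4 — off by 3.20.

Q = (0.00, 0.00) ✓; QR at -20.00° ✓; |QR| = 34.20 ✓; ∠QRH = 100.1° ✓; |RH| = 35.40 ✓; ∠(RH, HA) = 90.00° ✓; |HA| = 19.20 ✗.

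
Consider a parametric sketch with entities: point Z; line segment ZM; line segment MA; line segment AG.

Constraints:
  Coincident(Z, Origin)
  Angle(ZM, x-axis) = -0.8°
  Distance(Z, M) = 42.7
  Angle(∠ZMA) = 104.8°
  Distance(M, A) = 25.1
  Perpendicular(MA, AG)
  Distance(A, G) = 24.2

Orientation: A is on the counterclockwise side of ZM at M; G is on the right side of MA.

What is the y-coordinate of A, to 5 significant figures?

23.579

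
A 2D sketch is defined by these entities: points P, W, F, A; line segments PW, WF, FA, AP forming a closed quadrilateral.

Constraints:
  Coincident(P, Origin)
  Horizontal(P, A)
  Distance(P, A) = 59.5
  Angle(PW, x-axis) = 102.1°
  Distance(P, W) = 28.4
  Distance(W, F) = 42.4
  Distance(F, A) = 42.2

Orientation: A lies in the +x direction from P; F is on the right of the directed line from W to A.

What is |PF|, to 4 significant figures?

19.35

Checks: |WF| = 42.40 ✓; |FA| = 42.20 ✓.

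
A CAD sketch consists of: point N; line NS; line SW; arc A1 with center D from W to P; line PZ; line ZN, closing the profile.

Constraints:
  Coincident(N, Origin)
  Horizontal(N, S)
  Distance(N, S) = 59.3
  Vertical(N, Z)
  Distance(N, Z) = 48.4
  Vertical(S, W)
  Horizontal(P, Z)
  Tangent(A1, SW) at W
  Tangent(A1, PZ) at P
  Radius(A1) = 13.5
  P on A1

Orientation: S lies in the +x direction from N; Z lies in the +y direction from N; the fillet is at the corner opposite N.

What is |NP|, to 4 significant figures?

66.63

N is at the origin; N and S share the same y with |NS| = 59.3 and S on the +x side, so S = (59.30, 0.000). NZ is vertical with |NZ| = 48.4 and Z on the +y side, so Z = (0.000, 48.40). The virtual corner opposite N is at (59.30, 48.40). Since A1 is tangent to SW there, DW ⟂ SW and A1 meets PZ tangentially, so DP is at right angles to PZ, with radius 13.5, so the center D sits 13.5 in from both sides at D = (45.80, 34.90). That places the tangent points at W = (59.30, 34.90) on SW and P = (45.80, 48.40) on PZ. Then |NP| = |P − N| = 66.63.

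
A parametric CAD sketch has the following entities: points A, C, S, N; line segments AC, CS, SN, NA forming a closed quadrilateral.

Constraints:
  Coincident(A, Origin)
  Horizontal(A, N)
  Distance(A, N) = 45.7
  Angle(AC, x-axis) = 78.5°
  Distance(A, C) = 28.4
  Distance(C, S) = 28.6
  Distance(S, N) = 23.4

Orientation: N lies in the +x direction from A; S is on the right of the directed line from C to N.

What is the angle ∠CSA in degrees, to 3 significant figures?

65.4°

A is at the origin; A and N share the same y with |AN| = 45.7 and N in +x, so N = (45.7, 0). AC runs at 78.5° with |AC| = 28.4, so C = (5.66, 27.8). S is determined by |CS| = 28.6 and |SN| = 23.4 together: it lies at the intersection of circle(C, 28.6) and circle(N, 23.4). With |CN| = 48.8, the foot of the radical line on CN is 27.2 from C and the perpendicular offset is √(28.6² − 27.2²) = 8.98. Taking the right-of-CN solution: S = (22.8, 4.96).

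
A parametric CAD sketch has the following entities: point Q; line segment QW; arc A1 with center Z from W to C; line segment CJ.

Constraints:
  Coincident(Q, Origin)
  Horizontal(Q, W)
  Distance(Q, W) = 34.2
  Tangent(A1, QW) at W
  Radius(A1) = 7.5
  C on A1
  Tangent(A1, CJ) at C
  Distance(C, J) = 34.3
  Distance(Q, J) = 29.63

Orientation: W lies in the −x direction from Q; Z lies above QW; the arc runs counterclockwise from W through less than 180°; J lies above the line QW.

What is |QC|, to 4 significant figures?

28.58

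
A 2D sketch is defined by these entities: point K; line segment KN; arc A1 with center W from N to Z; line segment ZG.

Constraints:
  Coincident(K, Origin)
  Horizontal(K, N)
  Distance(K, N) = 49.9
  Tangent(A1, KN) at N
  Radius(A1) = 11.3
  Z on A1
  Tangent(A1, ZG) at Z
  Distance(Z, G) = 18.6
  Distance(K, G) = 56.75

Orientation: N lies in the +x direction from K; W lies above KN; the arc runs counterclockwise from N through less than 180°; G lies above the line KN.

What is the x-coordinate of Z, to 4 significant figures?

58.47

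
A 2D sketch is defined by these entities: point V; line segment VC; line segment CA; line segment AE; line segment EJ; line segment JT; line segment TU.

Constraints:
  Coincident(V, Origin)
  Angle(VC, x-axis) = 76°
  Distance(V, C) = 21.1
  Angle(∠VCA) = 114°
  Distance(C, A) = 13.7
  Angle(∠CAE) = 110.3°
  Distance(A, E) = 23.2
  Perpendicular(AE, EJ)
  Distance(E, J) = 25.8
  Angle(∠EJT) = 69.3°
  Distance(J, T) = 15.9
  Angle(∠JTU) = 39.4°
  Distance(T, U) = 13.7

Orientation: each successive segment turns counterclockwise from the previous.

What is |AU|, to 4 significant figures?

26.52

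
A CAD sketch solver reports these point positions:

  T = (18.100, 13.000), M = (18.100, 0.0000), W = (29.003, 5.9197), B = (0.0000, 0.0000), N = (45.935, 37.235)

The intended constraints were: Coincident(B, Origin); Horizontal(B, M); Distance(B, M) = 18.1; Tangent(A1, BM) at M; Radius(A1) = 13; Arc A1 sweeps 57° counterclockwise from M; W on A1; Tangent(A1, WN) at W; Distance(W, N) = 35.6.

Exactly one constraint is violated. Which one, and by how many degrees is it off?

Tangent(A1, WN) at W — off by 4.60°.

B = (0.00, 0.00) ✓; B.y = 0.00, M.y = 0.00 ✓; |BM| = 18.10 ✓; ∠(TM, MB) = 90.00° ✓; |TM| = 13.00 ✓; bearing(T→W) − bearing(T→M) = 57.00° ✓; |TW| = 13.00 ✓; ∠(TW, WN) = 85.40° ✗; |WN| = 35.60 ✓.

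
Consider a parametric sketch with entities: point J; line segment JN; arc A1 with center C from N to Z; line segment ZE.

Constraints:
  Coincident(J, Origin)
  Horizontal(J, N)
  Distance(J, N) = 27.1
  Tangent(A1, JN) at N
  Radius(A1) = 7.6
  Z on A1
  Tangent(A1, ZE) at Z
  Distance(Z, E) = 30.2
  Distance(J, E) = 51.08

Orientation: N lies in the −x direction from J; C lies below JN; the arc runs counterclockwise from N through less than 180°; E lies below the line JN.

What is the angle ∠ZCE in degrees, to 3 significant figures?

75.9°

Checks: |CZ| = 7.600 ✓; ∠(CZ, ZE) = 90.00° ✓; |ZE| = 30.20 ✓; |JE| = 51.08 ✓.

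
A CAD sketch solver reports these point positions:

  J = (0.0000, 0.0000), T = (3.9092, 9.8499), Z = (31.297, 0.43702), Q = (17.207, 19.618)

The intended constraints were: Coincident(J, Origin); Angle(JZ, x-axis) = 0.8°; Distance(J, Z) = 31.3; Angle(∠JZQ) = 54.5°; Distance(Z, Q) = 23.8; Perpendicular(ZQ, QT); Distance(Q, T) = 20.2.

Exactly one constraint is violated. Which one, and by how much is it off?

Distance(Q, T) = 20.2 — off by 3.70.

J = (0.00, 0.00) ✓; JZ at 0.8000° ✓; |JZ| = 31.30 ✓; ∠JZQ = 54.50° ✓; |ZQ| = 23.80 ✓; ∠(ZQ, QT) = 90.00° ✓; |QT| = 16.50 ✗.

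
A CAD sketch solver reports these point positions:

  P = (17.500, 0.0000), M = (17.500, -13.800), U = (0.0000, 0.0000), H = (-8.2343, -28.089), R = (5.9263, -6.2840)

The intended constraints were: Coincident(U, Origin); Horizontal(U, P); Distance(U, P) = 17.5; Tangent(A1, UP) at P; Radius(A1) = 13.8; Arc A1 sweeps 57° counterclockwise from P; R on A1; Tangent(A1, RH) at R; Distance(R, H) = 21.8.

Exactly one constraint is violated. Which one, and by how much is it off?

Distance(R, H) = 21.8 — off by 4.20.

U = (0.00, 0.00) ✓; U.y = 0.00, P.y = 0.00 ✓; |UP| = 17.50 ✓; ∠(MP, PU) = 90.00° ✓; |MP| = 13.80 ✓; bearing(M→R) − bearing(M→P) = 57.00° ✓; |MR| = 13.80 ✓; ∠(MR, RH) = 90.00° ✓; |RH| = 26.00 ✗.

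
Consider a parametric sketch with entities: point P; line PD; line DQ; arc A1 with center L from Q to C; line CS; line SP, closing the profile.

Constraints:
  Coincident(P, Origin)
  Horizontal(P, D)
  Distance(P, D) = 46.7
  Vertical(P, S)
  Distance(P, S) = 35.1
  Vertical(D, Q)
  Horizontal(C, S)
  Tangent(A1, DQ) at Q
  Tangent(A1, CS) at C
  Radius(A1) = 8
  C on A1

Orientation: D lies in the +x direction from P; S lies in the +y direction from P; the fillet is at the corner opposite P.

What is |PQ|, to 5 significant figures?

53.994

The virtual corner opposite P is at (46.700, 35.100). Tangency of A1 to DQ means the radius LQ is perpendicular to DQ and A1 meets CS tangentially, so LC is at right angles to CS, with radius 8.0, so the center L sits 8.0 in from both sides at L = (38.700, 27.100). That places the tangent points at Q = (46.700, 27.100) on DQ and C = (38.700, 35.100) on CS. Then |PQ| = |Q − P| = 53.994.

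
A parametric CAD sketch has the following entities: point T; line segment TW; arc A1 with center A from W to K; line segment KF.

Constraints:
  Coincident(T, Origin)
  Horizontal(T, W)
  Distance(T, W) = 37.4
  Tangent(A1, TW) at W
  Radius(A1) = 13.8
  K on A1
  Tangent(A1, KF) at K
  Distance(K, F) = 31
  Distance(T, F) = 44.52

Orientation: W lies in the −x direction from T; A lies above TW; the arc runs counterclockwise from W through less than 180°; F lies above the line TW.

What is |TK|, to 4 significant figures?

26.26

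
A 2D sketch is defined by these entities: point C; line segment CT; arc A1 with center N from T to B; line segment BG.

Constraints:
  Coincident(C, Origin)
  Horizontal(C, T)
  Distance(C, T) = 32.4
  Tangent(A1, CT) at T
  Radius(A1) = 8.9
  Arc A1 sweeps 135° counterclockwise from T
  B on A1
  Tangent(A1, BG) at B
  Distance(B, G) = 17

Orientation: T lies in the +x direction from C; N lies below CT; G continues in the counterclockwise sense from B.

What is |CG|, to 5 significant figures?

46.844

On A1, T sits at bearing 90° from N; a 135° counterclockwise sweep puts B at bearing 225°, so B = N + 8.9·(cos 225°, sin 225°) = (26.107, -15.193). The tangent condition forces NB to be normal to BG, so BG runs along (−sin 225°, cos 225°); with |BG| = 17.0, G = (38.128, -27.214). Then |CG| = |G − C| = 46.844.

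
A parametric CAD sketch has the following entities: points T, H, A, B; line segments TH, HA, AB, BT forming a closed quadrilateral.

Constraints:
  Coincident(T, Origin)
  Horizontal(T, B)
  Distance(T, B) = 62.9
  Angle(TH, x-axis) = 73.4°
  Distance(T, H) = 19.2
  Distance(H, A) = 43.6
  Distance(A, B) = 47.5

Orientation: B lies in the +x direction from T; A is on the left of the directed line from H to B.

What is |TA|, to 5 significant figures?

59.637

T is at the origin; TB is horizontal with |TB| = 62.9 and B in +x, so B = (62.9, 0). TH runs at 73.4° with |TH| = 19.2, so H = (5.4852, 18.400). A is determined by |HA| = 43.6 and |AB| = 47.5 together: it lies at the intersection of circle(H, 43.6) and circle(B, 47.5). With |HB| = 60.291, the foot of the radical line on HB is 27.199 from H and the perpendicular offset is √(43.6² − 27.199²) = 34.076. Taking the left-of-HB solution: A = (41.786, 42.549).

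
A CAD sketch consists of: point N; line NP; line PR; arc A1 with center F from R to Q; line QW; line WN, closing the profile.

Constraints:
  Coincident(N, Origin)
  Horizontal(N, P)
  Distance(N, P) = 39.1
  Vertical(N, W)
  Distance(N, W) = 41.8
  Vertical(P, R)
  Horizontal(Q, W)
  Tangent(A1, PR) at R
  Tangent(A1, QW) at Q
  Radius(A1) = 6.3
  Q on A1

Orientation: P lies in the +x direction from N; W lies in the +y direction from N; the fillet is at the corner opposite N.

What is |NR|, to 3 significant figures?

52.8

The virtual corner opposite N is at (39.1, 41.8). Since A1 is tangent to PR there, FR ⟂ PR and the tangent condition forces FQ to be normal to QW, with radius 6.3, so the center F sits 6.3 in from both sides at F = (32.8, 35.5). That places the tangent points at R = (39.1, 35.5) on PR and Q = (32.8, 41.8) on QW. Then |NR| = |R − N| = 52.8.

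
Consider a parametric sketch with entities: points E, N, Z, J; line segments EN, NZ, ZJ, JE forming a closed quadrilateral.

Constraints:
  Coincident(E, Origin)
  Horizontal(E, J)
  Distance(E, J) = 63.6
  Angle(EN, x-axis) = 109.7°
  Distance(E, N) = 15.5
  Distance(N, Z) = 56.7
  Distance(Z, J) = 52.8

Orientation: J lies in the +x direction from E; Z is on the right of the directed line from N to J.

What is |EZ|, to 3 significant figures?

41.6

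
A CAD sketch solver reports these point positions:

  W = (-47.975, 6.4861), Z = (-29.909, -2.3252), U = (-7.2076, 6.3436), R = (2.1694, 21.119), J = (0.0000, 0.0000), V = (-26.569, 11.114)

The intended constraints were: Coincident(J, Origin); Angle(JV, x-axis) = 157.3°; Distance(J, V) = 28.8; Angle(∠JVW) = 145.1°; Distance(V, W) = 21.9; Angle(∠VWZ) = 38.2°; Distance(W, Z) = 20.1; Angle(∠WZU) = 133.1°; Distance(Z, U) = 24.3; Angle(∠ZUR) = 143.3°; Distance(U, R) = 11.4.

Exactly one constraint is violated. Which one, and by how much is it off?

Distance(U, R) = 11.4 — off by 6.10.

J = (0.00, 0.00) ✓; JV at 157.3° ✓; |JV| = 28.80 ✓; ∠JVW = 145.1° ✓; |VW| = 21.90 ✓; ∠VWZ = 38.20° ✓; |WZ| = 20.10 ✓; ∠WZU = 133.1° ✓; |ZU| = 24.30 ✓; ∠ZUR = 143.3° ✓; |UR| = 17.50 ✗.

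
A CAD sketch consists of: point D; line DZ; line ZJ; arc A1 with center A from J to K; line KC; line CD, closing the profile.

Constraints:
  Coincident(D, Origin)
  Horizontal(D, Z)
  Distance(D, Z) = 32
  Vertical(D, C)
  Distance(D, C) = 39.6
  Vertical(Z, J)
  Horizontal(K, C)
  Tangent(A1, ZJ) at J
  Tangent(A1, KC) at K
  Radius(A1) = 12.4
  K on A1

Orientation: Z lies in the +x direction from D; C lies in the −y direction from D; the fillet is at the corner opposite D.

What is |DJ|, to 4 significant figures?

42.00

The virtual corner opposite D is at (32.00, -39.60). A1 meets ZJ tangentially, so AJ is at right angles to ZJ and A1 meets KC tangentially, so AK is at right angles to KC, with radius 12.4, so the center A sits 12.4 in from both sides at A = (19.60, -27.20). That places the tangent points at J = (32.00, -27.20) on ZJ and K = (19.60, -39.60) on KC. Then |DJ| = |J − D| = 42.00.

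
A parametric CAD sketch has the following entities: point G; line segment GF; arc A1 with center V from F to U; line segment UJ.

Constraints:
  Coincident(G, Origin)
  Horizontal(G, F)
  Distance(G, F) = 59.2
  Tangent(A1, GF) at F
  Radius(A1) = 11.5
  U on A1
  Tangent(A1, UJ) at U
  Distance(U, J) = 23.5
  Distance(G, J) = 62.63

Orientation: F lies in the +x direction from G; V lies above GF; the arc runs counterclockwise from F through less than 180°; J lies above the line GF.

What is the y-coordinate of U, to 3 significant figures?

19.5

Checks: |VU| = 11.50 ✓; ∠(VU, UJ) = 90.00° ✓; |UJ| = 23.50 ✓; |GJ| = 62.63 ✓.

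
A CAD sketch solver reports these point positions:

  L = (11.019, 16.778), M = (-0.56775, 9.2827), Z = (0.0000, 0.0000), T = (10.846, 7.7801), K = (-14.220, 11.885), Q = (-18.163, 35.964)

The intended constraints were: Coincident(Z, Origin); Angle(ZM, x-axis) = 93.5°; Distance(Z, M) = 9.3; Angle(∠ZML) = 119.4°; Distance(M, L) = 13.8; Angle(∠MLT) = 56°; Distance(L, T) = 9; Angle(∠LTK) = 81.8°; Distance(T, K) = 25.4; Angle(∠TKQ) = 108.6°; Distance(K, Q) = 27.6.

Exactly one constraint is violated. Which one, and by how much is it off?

Distance(K, Q) = 27.6 — off by 3.20.

Z = (0.00, 0.00) ✓; ZM at 93.50° ✓; |ZM| = 9.300 ✓; ∠ZML = 119.4° ✓; |ML| = 13.80 ✓; ∠MLT = 56.00° ✓; |LT| = 9.000 ✓; ∠LTK = 81.80° ✓; |TK| = 25.40 ✓; ∠TKQ = 108.6° ✓; |KQ| = 24.40 ✗.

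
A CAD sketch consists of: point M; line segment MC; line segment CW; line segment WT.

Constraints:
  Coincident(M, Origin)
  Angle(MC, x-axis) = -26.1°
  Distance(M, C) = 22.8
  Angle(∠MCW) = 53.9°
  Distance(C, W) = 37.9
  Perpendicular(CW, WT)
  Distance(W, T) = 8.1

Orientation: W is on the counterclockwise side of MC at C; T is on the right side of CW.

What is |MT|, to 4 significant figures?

36.08

M is at the origin; MC runs at -26.1° with length 22.8, so C = 22.8·(cos -26.1°, sin -26.1°) = (20.48, -10.03). ∠MCW = 53.9°, so CW runs at -26.1° + (180° − 53.9°) = 100.0° from the x-axis; with |CW| = 37.9, W = C + 37.9·(cos 100.0°, sin 100.0°) = (13.89, 27.29). CW is perpendicular to WT; with |WT| = 8.1 on the right of CW, T = W + 8.1·(0.9848, 0.1736) = (21.87, 28.70). Then |MT| = |T − M| = 36.08.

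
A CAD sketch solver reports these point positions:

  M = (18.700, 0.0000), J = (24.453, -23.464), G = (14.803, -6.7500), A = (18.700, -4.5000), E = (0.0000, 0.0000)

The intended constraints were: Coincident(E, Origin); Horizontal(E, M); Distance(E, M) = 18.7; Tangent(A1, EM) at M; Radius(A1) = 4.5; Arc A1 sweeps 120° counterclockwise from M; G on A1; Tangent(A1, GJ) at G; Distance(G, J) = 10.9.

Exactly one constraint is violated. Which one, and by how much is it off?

Distance(G, J) = 10.9 — off by 8.40.

E = (0.00, 0.00) ✓; E.y = 0.00, M.y = 0.00 ✓; |EM| = 18.70 ✓; ∠(AM, ME) = 90.00° ✓; |AM| = 4.500 ✓; bearing(A→G) − bearing(A→M) = 120.0° ✓; |AG| = 4.500 ✓; ∠(AG, GJ) = 90.00° ✓; |GJ| = 19.30 ✗.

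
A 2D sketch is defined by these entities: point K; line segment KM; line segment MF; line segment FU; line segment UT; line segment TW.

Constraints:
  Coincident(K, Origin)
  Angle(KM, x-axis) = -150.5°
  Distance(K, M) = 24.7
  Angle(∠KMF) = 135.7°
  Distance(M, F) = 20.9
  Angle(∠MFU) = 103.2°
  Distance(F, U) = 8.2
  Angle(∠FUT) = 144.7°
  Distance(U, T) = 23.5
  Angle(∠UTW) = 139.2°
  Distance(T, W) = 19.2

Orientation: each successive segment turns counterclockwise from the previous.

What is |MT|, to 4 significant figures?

32.86

K is at the origin; KM runs at -150.5° with length 24.7, so M = (-21.50, -12.16). ∠KMF = 135.7° gives MF at -106.2° from the x-axis; with |MF| = 20.9, F = (-27.33, -32.23). ∠MFU = 103.2° gives FU at -29.40° from the x-axis; with |FU| = 8.2, U = (-20.18, -36.26). ∠FUT = 144.7° gives UT at 5.900° from the x-axis; with |UT| = 23.5, T = (3.191, -33.84). Then |MT| = |T − M| = 32.86.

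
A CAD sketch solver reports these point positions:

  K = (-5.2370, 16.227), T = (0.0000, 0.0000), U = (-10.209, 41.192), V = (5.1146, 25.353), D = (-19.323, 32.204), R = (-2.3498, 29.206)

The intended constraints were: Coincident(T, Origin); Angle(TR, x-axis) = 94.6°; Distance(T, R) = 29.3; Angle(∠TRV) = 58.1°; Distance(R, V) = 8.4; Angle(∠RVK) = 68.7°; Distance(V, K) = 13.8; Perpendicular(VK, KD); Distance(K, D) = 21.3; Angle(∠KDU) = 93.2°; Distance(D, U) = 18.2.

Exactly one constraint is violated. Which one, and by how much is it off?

Distance(D, U) = 18.2 — off by 5.40.

T = (0.00, 0.00) ✓; TR at 94.60° ✓; |TR| = 29.30 ✓; ∠TRV = 58.10° ✓; |RV| = 8.400 ✓; ∠RVK = 68.70° ✓; |VK| = 13.80 ✓; ∠(VK, KD) = 90.00° ✓; |KD| = 21.30 ✓; ∠KDU = 93.20° ✓; |DU| = 12.80 ✗.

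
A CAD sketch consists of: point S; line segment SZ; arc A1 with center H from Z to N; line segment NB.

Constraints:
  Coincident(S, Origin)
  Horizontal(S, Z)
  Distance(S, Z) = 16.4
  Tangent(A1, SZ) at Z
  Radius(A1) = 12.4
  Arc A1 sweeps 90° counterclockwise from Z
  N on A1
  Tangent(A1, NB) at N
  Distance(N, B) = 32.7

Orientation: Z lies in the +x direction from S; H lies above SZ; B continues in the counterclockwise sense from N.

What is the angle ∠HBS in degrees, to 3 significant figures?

11.8°

S is at the origin; S and Z share the same y with |SZ| = 16.4 and Z on the +x side, so Z = (16.4, 0.00). The tangent condition forces HZ to be normal to SZ, so H = Z + (0, 12.4) = (16.4, 12.4). On A1, Z sits at bearing -90° from H; a 90° counterclockwise sweep puts N at bearing 0°, so N = H + 12.4·(cos 0°, sin 0°) = (28.8, 12.4). A1 meets NB tangentially, so HN is at right angles to NB, so NB runs along (−sin 0°, cos 0°); with |NB| = 32.7, B = (28.8, 45.1). Then cos ∠HBS = BH·BS / (|BH||BS|), giving 11.8°.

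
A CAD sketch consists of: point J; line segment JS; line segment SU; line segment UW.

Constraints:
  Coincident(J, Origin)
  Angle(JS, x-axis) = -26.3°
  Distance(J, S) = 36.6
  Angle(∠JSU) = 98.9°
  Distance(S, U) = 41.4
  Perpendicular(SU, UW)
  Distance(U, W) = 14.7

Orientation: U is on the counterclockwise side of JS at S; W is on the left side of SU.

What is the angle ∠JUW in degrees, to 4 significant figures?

52.46°

∠JSU = 98.9°, so SU runs at -26.3° + (180° − 98.9°) = 54.80° from the x-axis; with |SU| = 41.4, U = S + 41.4·(cos 54.80°, sin 54.80°) = (56.68, 17.61). The perpendicularity gives UW at right angles to SU; with |UW| = 14.7 on the left of SU, W = U + 14.7·(-0.8171, 0.5764) = (44.66, 26.09). Then cos ∠JUW = UJ·UW / (|UJ||UW|), giving 52.46°.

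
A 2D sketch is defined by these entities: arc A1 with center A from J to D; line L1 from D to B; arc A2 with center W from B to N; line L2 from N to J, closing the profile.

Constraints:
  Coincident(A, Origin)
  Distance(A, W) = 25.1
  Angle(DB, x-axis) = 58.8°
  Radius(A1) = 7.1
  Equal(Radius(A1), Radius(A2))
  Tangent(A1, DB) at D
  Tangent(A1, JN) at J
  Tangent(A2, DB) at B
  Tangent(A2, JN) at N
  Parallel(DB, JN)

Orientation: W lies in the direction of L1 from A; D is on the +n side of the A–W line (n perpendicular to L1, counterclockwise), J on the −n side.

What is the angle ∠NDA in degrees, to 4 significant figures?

60.50°

The slot axis is L1's direction at 58.8°, so u = (cos 58.8°, sin 58.8°) = (0.5180, 0.8554) and n = (−sin 58.8°, cos 58.8°) = (-0.8554, 0.5180). A is at the origin and W lies 25.1 along u from A, so W = 25.1·u = (13.00, 21.47). Tangency of A1 to both parallel lines with radius 7.1 puts D and J at A ± 7.1·n: D = (-6.073, 3.678), J = (6.073, -3.678). Equal radii place B and N the same way about W: B = W + 7.1·n = (6.929, 25.15), N = W − 7.1·n = (19.08, 17.79). Then cos ∠NDA = DN·DA / (|DN||DA|), giving 60.50°.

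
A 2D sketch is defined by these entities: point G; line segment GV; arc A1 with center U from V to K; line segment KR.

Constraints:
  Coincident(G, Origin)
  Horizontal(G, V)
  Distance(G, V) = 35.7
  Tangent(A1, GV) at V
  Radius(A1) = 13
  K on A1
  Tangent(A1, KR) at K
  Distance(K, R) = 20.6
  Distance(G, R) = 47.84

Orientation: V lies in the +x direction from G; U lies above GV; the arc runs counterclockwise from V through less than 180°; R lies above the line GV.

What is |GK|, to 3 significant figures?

50.1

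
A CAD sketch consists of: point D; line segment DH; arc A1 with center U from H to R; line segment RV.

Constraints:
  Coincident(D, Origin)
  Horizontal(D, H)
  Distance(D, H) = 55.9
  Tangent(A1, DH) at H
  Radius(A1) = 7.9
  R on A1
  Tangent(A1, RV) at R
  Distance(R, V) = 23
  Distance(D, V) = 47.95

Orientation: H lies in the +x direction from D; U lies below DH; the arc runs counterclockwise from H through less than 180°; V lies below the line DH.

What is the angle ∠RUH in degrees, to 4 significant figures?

68.31°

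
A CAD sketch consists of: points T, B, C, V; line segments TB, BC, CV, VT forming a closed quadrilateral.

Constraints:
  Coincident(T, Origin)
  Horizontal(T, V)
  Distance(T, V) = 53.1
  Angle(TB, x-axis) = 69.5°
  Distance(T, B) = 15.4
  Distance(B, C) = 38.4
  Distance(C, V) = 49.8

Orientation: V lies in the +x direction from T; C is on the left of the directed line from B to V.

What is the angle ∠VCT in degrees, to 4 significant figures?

61.97°

Checks: T = (0.00, 0.00) ✓; |BC| = 38.40 ✓; |CV| = 49.80 ✓.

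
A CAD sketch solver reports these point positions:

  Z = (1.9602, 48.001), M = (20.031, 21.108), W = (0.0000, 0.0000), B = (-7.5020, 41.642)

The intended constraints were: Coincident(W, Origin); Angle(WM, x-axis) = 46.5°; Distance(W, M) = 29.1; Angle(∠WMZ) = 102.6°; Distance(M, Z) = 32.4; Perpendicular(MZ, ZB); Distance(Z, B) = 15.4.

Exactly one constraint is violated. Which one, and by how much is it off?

Distance(Z, B) = 15.4 — off by 4.00.

W = (0.00, 0.00) ✓; WM at 46.50° ✓; |WM| = 29.10 ✓; ∠WMZ = 102.6° ✓; |MZ| = 32.40 ✓; ∠(MZ, ZB) = 90.00° ✓; |ZB| = 11.40 ✗.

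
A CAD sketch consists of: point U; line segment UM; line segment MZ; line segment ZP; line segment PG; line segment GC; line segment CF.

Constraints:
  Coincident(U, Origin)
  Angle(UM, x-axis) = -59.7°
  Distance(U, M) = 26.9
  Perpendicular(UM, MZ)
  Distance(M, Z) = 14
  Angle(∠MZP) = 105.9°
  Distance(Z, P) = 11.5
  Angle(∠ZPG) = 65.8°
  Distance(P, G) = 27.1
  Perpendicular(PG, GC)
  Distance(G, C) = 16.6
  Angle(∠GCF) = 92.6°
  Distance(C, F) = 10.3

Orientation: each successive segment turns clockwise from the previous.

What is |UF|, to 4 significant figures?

35.28

U is at the origin; UM runs at -59.7° with length 26.9, so M = (13.57, -23.23). The perpendicularity gives MZ at right angles to UM, so MZ runs at -149.7°; with |MZ| = 14.0, Z = (1.484, -30.29). ∠MZP = 105.9° gives ZP at 136.2° from the x-axis; with |ZP| = 11.5, P = (-6.816, -22.33). ∠ZPG = 65.8° gives PG at 22.00° from the x-axis; with |PG| = 27.1, G = (18.31, -12.18). PG ⟂ GC, so GC runs at -68.00°; with |GC| = 16.6, C = (24.53, -27.57). ∠GCF = 92.6° gives CF at -155.4° from the x-axis; with |CF| = 10.3, F = (15.16, -31.86). Then |UF| = |F − U| = 35.28.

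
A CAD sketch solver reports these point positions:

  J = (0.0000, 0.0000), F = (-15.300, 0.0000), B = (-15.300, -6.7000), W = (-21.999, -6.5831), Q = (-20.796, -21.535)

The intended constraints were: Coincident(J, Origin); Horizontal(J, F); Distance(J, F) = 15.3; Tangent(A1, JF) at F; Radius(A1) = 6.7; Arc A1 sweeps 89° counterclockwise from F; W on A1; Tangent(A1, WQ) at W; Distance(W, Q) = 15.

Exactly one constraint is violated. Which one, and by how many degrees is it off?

Tangent(A1, WQ) at W — off by 5.60°.

J = (0.00, 0.00) ✓; J.y = 0.00, F.y = 0.00 ✓; |JF| = 15.30 ✓; ∠(BF, FJ) = 90.00° ✓; |BF| = 6.700 ✓; bearing(B→W) − bearing(B→F) = 89.00° ✓; |BW| = 6.700 ✓; ∠(BW, WQ) = 84.40° ✗; |WQ| = 15.00 ✓.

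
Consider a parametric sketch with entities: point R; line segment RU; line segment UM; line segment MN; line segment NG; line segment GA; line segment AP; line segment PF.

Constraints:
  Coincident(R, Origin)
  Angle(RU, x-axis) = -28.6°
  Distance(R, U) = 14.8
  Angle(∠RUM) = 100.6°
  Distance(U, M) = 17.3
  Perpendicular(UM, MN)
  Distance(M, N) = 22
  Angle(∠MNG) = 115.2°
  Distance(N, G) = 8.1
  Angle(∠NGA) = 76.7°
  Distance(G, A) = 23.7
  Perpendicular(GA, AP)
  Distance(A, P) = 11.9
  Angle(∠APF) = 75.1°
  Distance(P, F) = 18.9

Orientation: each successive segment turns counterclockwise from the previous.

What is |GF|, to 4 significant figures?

8.894

R is at the origin; RU runs at -28.6° with length 14.8, so U = (12.99, -7.085). ∠RUM = 100.6° gives UM at 50.80° from the x-axis; with |UM| = 17.3, M = (23.93, 6.322). The perpendicularity gives MN at right angles to UM, so MN runs at 140.8°; with |MN| = 22.0, N = (6.879, 20.23). ∠MNG = 115.2° gives NG at -154.4° from the x-axis; with |NG| = 8.1, G = (-0.4254, 16.73). ∠NGA = 76.7° gives GA at -51.10° from the x-axis; with |GA| = 23.7, A = (14.46, -1.718). The perpendicularity gives AP at right angles to GA, so AP runs at 38.90°; with |AP| = 11.9, P = (23.72, 5.755). ∠APF = 75.1° gives PF at 143.8° from the x-axis; with |PF| = 18.9, F = (8.467, 16.92). Then |GF| = |F − G| = 8.894.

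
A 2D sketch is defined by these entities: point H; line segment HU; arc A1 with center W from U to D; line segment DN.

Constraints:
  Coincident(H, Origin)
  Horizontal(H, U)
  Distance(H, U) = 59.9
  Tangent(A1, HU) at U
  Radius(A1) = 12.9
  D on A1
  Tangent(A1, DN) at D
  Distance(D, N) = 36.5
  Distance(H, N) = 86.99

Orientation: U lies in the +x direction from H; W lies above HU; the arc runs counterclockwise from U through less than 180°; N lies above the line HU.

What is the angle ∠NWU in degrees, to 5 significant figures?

162.96°

Checks: |HU| = 59.90 ✓; |WD| = 12.90 ✓; ∠(WD, DN) = 90.00° ✓; |DN| = 36.50 ✓; |HN| = 86.99 ✓.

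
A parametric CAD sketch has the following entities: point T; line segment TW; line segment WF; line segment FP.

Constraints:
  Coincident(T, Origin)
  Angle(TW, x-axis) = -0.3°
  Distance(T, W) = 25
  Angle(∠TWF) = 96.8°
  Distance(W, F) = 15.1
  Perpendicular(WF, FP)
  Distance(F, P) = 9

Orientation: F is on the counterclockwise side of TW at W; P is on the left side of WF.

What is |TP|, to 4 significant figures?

24.01

∠TWF = 96.8°, so WF runs at -0.3° + (180° − 96.8°) = 82.90° from the x-axis; with |WF| = 15.1, F = W + 15.1·(cos 82.90°, sin 82.90°) = (26.87, 14.85). WF ⟂ FP; with |FP| = 9.0 on the left of WF, P = F + 9.0·(-0.9923, 0.1236) = (17.94, 15.97). Then |TP| = |P − T| = 24.01.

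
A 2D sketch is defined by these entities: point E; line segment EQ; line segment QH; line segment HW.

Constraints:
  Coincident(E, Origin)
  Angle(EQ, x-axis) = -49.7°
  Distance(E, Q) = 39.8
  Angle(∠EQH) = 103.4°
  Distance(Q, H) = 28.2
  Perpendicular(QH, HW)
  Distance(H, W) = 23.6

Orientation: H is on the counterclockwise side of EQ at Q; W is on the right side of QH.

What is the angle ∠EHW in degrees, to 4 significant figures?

136.0°

E is at the origin; EQ runs at -49.7° with length 39.8, so Q = 39.8·(cos -49.7°, sin -49.7°) = (25.74, -30.35). ∠EQH = 103.4°, so QH runs at -49.7° + (180° − 103.4°) = 26.90° from the x-axis; with |QH| = 28.2, H = Q + 28.2·(cos 26.90°, sin 26.90°) = (50.89, -17.60). QH is perpendicular to HW; with |HW| = 23.6 on the right of QH, W = H + 23.6·(0.4524, -0.8918) = (61.57, -38.64). Then cos ∠EHW = HE·HW / (|HE||HW|), giving 136.0°.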